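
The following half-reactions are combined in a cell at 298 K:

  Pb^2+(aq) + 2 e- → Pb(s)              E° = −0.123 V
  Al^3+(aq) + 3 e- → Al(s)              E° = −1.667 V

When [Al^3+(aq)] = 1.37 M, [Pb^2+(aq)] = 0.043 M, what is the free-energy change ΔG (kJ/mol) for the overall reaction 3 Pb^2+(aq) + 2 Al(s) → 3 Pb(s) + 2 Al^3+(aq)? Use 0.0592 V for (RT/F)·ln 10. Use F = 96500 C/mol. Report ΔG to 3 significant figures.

−869 kJ/mol

The standard cell potential is −0.123 − (−1.667) = +1.544 V, with n = 6 electrons in the balanced equation.
The reaction quotient is [Al^3+(aq)]^2 / [Pb^2+(aq)]^3 = 2.36×10^4; by Nernst, E = +1.544 − (0.0592/6)(4.373) = +1.5009 V.
Then ΔG = −nFE = −6 × 96500 × +1.5009 J/mol = −869 kJ/mol.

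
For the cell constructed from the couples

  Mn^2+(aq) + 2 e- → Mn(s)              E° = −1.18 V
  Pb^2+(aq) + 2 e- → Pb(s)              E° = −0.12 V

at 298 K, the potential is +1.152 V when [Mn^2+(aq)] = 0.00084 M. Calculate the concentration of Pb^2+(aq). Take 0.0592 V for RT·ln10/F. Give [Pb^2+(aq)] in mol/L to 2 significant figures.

1.1 M

Pb²⁺/Pb is the cathode (higher E°); E°cell = −0.12 − (−1.18) = +1.06 V with n = 2.
From the Nernst equation, log Q = n(E° − E)/0.0592 = 2·(+1.06 − (+1.152))/0.0592 = −3.108.
The balanced reaction is Pb^2+(aq) + Mn(s) → Pb(s) + Mn^2+(aq), so Q = [Mn^2+(aq)] / [Pb^2+(aq)].
Isolating [Pb^2+(aq)] in Q = 10^{−3.108} yields log [Pb^2+(aq)] = 0.032, i.e. 1.1 M.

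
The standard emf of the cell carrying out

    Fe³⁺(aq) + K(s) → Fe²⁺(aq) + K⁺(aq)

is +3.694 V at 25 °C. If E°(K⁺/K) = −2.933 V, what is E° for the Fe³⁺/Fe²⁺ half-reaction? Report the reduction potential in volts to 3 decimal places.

In the reaction as written the Fe³⁺/Fe²⁺ couple is reduced (cathode) and K⁺/K is oxidized (anode), so E°cell = E°(Fe³⁺/Fe²⁺) − E°(K⁺/K).
E°(Fe³⁺/Fe²⁺) = E°cell + E°(anode) = +3.694 + (−2.933) = +0.761 V.

+0.761 V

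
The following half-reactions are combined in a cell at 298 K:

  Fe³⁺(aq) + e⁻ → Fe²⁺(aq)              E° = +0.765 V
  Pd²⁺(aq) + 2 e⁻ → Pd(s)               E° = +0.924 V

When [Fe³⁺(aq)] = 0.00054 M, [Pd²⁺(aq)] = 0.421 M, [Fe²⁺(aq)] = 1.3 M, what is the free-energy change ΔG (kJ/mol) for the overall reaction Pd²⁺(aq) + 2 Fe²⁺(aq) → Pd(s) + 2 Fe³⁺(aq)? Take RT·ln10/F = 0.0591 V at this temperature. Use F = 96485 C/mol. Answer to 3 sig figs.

−67.1 kJ/mol

E°cell = +0.924 − (+0.765) = +0.159 V; the balanced reaction transfers n = 2 electrons.
The reaction quotient is [Fe³⁺(aq)]^2 / ([Pd²⁺(aq)]·[Fe²⁺(aq)]^2) = 4.1×10^−7; by Nernst, E = +0.159 − (0.0591/2)(−6.387) = +0.3477 V.
ΔG = −nFE = −(2)(96485)(+0.3477) J/mol = −67.1 kJ/mol.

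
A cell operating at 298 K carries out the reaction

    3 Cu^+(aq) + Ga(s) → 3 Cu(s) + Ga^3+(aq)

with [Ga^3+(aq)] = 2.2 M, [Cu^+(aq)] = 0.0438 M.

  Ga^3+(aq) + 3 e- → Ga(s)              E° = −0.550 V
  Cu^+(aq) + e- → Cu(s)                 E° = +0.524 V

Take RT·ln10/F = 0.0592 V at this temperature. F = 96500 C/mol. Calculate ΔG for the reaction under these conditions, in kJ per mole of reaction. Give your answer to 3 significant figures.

The standard cell potential is +0.524 − (−0.550) = +1.074 V, with n = 3 electrons in the balanced equation.
The reaction quotient is [Ga^3+(aq)] / [Cu^+(aq)]^3 = 2.62×10^4; by Nernst, E = +1.074 − (0.0592/3)(4.418) = +0.9868 V.
Then ΔG = −nFE = −3 × 96500 × +0.9868 J/mol = −286 kJ/mol.

−286 kJ/mol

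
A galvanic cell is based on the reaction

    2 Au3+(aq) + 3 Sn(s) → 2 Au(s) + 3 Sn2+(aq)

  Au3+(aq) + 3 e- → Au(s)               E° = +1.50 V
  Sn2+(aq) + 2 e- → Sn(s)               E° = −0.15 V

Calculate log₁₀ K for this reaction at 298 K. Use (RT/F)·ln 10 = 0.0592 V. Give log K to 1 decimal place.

log K = 167.2

The Au³⁺/Au couple is reduced (cathode); E°cell = +1.50 − (−0.15) = +1.65 V with n = 6.
At equilibrium E = 0, so log K = nE°cell / 0.0592 = (6)(+1.65) / 0.0592 = 167.2.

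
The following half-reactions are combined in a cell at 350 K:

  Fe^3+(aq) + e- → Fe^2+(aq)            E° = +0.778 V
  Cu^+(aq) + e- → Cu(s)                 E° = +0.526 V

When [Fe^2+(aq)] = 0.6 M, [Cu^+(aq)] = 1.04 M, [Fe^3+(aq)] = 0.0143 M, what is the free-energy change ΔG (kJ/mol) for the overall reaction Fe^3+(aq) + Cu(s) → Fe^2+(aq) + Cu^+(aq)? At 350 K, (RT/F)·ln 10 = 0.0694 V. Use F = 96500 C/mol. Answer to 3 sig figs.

−13.3 kJ/mol

E°cell = +0.778 − (+0.526) = +0.252 V; the balanced reaction transfers n = 1 electron.
The reaction quotient is ([Fe^2+(aq)]·[Cu^+(aq)]) / [Fe^3+(aq)] = 43.6; by Nernst, E = +0.252 − (0.0694/1)(1.640) = +0.1382 V.
Then ΔG = −nFE = −1 × 96500 × +0.1382 J/mol = −13.3 kJ/mol.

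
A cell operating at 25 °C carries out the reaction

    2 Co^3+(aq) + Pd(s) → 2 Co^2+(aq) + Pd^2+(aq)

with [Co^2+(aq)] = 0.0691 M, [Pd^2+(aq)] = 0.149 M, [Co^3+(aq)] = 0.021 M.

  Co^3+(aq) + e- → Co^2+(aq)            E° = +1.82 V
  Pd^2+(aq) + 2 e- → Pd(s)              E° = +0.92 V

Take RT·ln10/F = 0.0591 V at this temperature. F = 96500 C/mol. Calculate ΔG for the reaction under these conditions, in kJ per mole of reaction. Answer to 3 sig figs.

The standard cell potential is +1.82 − (+0.92) = +0.90 V, with n = 2 electrons in the balanced equation.
The reaction quotient is ([Co^2+(aq)]^2·[Pd^2+(aq)]) / [Co^3+(aq)]^2 = 1.61; by Nernst, E = +0.90 − (0.0591/2)(0.208) = +0.8939 V.
Finally ΔG = −nFE = −(2)(96500 C/mol)(+0.8939 V) = −173 kJ/mol.

−173 kJ/mol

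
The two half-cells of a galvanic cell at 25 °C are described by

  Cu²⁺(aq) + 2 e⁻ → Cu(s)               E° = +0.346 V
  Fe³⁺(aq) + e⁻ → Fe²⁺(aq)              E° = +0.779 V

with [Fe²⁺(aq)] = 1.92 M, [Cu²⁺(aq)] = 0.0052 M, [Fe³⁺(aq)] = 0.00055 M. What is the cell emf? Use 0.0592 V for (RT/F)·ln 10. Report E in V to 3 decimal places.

Since E°(Fe³⁺/Fe²⁺) > E°(Cu²⁺/Cu), Fe³⁺/Fe²⁺ serves as the cathode.
E°cell = E°cat − E°an = +0.779 − (+0.346) = +0.433 V; n = 2.
Balancing gives 2 Fe³⁺(aq) + Cu(s) → 2 Fe²⁺(aq) + Cu²⁺(aq); hence Q = ([Fe²⁺(aq)]^2·[Cu²⁺(aq)]) / [Fe³⁺(aq)]^2 = 6.34×10^4 (log Q = 4.802).
E = E° − (0.0592/n)·log Q = +0.433 − (0.0592/2)(4.802) = +0.291 V.

+0.291 V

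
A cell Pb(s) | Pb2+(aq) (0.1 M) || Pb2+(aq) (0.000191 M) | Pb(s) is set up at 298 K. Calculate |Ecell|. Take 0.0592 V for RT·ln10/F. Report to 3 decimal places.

For a concentration cell E°cell = 0, since both electrodes use the same couple.
The compartment with the higher Pb2+(aq) concentration (0.1 M) acts as the cathode; ions are reduced there and produced at the dilute (0.000191 M) anode.
With n = 2, Ecell = −(0.0592/2)·log([dilute]/[conc]) = −(0.0592/2)·log(0.000191/0.1) = +0.080 V.

0.080 V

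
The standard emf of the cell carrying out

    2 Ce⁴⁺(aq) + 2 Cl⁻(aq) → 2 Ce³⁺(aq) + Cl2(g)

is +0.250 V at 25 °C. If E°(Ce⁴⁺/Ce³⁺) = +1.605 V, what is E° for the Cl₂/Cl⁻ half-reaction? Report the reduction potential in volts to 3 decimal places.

In the reaction as written the Ce⁴⁺/Ce³⁺ couple is reduced (cathode) and Cl₂/Cl⁻ is oxidized (anode), so E°cell = E°(Ce⁴⁺/Ce³⁺) − E°(Cl₂/Cl⁻).
E°(Cl₂/Cl⁻) = E°(cathode) − E°cell = +1.605 − (+0.250) = +1.355 V.

+1.355 V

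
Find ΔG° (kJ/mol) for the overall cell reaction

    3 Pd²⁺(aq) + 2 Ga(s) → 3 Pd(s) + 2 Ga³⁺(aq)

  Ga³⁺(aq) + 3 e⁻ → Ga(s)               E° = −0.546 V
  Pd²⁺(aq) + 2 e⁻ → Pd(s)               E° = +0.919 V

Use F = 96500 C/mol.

−848 kJ/mol

In the reaction as written Pd²⁺(aq) is reduced, so the Pd²⁺/Pd couple is the cathode and Ga³⁺/Ga is the anode.
E°cell = +0.919 − (−0.546) = +1.465 V; balancing electrons gives n = 6.
ΔG° = −nFE°cell = −(6)(96500)(+1.465) J/mol = −848 kJ/mol.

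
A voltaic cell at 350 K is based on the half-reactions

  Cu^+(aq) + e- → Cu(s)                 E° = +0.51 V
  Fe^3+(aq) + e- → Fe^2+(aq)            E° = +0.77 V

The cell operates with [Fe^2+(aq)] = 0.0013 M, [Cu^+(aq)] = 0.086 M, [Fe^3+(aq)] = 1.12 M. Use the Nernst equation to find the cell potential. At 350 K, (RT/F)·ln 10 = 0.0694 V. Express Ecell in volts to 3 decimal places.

Since E°(Fe³⁺/Fe²⁺) > E°(Cu⁺/Cu), Fe³⁺/Fe²⁺ serves as the cathode.
E°cell = +0.77 − (+0.51) = +0.26 V, with n = 1 electron transferred.
Balancing gives Fe^3+(aq) + Cu(s) → Fe^2+(aq) + Cu^+(aq); hence Q = ([Fe^2+(aq)]·[Cu^+(aq)]) / [Fe^3+(aq)] = 9.98×10^−5 (log Q = −4.001).
Applying E = E° − (RT ln10/nF)·log Q gives +0.26 − (0.0694/1)(−4.001) = +0.538 V.

+0.538 V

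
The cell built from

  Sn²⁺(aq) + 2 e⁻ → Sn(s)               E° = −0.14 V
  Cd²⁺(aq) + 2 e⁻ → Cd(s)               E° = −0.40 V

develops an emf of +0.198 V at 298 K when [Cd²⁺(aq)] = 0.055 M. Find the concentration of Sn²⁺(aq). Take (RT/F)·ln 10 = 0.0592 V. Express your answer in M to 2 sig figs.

With Sn²⁺/Sn at the cathode and Cd²⁺/Cd at the anode, E°cell = −0.14 − (−0.40) = +0.26 V (n = 2).
Since E = E° − (0.0592/n)·log Q, log Q = n(E° − E)/0.0592 = 2.095.
The balanced reaction is Sn²⁺(aq) + Cd(s) → Sn(s) + Cd²⁺(aq), so Q = [Cd²⁺(aq)] / [Sn²⁺(aq)].
Solving for the unknown gives log [Sn²⁺(aq)] = −3.355, so [Sn²⁺(aq)] ≈ 0.00044 M.

0.00044 M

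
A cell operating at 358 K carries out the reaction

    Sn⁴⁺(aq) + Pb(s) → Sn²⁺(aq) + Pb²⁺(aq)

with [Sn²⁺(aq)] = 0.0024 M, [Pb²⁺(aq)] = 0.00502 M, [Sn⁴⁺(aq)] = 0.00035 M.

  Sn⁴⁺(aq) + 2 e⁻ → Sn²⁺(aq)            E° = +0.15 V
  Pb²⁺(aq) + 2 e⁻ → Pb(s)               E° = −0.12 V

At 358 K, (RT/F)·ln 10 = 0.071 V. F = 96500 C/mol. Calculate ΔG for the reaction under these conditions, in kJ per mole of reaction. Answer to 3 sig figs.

With Sn⁴⁺/Sn²⁺ reduced at the cathode, E°cell = +0.15 − (−0.12) = +0.27 V and n = 2.
The reaction quotient is ([Sn²⁺(aq)]·[Pb²⁺(aq)]) / [Sn⁴⁺(aq)] = 0.0344; by Nernst, E = +0.27 − (0.071/2)(−1.463) = +0.3219 V.
Then ΔG = −nFE = −2 × 96500 × +0.3219 J/mol = −62.1 kJ/mol.

−62.1 kJ/mol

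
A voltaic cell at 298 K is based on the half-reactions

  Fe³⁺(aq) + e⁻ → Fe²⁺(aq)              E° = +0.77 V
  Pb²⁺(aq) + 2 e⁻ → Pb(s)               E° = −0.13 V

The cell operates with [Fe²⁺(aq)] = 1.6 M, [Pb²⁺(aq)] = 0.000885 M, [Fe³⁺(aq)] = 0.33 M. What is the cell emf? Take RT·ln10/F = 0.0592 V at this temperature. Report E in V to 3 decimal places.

+0.950 V

Since E°(Fe³⁺/Fe²⁺) > E°(Pb²⁺/Pb), Fe³⁺/Fe²⁺ serves as the cathode.
E°cell = E°cat − E°an = +0.77 − (−0.13) = +0.90 V; n = 2.
Balancing gives 2 Fe³⁺(aq) + Pb(s) → 2 Fe²⁺(aq) + Pb²⁺(aq); hence Q = ([Fe²⁺(aq)]^2·[Pb²⁺(aq)]) / [Fe³⁺(aq)]^2 = 0.0208 (log Q = −1.682).
E = E° − (0.0592/n)·log Q = +0.90 − (0.0592/2)(−1.682) = +0.950 V.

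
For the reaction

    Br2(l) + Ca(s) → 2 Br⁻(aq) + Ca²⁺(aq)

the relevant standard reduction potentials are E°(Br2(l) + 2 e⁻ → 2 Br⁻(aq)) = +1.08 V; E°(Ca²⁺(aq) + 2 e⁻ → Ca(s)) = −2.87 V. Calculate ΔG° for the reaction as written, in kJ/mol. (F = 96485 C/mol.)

In the reaction as written Br2(l) is reduced, so the Br₂/Br⁻ couple is the cathode and Ca²⁺/Ca is the anode.
E°cell = +1.08 − (−2.87) = +3.95 V; balancing electrons gives n = 2.
ΔG° = −nFE°cell = −(2)(96485)(+3.95) J/mol = −762 kJ/mol.

−762 kJ/mol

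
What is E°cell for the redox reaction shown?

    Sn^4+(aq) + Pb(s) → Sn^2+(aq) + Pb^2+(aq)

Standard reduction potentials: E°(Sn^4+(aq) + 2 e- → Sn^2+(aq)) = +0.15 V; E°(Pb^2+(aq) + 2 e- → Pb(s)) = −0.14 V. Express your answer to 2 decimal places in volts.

In the reaction as written, Sn^4+(aq) is reduced (cathode) and Pb^2+(aq) is produced by oxidation at the anode.
E°cell = E°(cathode) − E°(anode) = +0.15 − (−0.14) = +0.29 V.
The positive value indicates the reaction is spontaneous as written.

+0.29 V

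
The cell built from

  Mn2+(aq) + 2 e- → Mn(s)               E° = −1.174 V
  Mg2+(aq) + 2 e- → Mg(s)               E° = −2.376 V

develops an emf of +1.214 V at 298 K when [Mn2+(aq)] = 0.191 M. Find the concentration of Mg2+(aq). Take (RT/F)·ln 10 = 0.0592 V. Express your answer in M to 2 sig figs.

Mn²⁺/Mn is the cathode (higher E°); E°cell = −1.174 − (−2.376) = +1.202 V with n = 2.
Rearranging E = E° − (0.0592/n)·log Q gives log Q = 2(+1.202 − (+1.214))/0.0592 = −0.405.
For Mn2+(aq) + Mg(s) → Mn(s) + Mg2+(aq), the reaction quotient is Q = [Mg2+(aq)] / [Mn2+(aq)].
Solving for the unknown gives log [Mg2+(aq)] = −1.124, so [Mg2+(aq)] ≈ 0.075 M.

0.075 M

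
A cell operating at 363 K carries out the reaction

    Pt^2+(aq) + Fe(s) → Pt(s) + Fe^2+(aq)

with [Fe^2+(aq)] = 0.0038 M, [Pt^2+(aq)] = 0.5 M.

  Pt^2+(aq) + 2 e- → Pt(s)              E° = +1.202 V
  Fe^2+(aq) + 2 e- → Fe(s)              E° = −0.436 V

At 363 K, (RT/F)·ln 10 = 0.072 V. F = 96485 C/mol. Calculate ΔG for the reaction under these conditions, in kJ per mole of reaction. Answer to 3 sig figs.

−331 kJ/mol

With Pt²⁺/Pt reduced at the cathode, E°cell = +1.202 − (−0.436) = +1.638 V and n = 2.
Q = [Fe^2+(aq)] / [Pt^2+(aq)] = 0.0076, so log Q = −2.119 and E = +1.638 − (0.072/2)(−2.119) = +1.7143 V.
ΔG = −nFE = −(2)(96485)(+1.7143) J/mol = −331 kJ/mol.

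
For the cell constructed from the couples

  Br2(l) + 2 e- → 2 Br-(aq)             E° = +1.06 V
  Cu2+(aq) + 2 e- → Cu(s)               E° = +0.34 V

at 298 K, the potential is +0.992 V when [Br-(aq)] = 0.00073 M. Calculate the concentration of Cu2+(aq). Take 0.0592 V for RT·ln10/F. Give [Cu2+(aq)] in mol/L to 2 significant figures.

0.0012 M

With Br₂/Br⁻ at the cathode and Cu²⁺/Cu at the anode, E°cell = +1.06 − (+0.34) = +0.72 V (n = 2).
Rearranging E = E° − (0.0592/n)·log Q gives log Q = 2(+0.72 − (+0.992))/0.0592 = −9.189.
The balanced reaction is Br2(l) + Cu(s) → 2 Br-(aq) + Cu2+(aq), so Q = [Br-(aq)]^2·[Cu2+(aq)].
Substituting the known concentrations and solving, log [Cu2+(aq)] = −2.916 and [Cu2+(aq)] = 0.0012 M.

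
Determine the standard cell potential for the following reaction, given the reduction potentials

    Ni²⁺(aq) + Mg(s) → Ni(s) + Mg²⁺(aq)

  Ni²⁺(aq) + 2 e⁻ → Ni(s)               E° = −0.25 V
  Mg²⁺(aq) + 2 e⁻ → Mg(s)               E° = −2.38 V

+2.13 V

Ni²⁺(aq) gains electrons, so the Ni²⁺/Ni couple is the cathode; the Mg²⁺/Mg couple is the anode.
E°cell = E°(cathode) − E°(anode) = −0.25 − (−2.38) = +2.13 V.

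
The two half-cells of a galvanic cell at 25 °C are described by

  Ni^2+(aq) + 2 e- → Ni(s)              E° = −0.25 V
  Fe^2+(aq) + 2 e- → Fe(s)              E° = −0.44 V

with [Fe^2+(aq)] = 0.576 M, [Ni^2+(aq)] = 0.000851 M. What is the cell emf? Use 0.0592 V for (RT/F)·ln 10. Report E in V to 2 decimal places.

+0.11 V

Ni²⁺/Ni is reduced (cathode, E° = −0.25 V) and Fe²⁺/Fe is oxidized (anode).
The standard potential is −0.25 − (−0.44) = +0.19 V and the balanced reaction transfers n = 2 electrons.
Balancing gives Ni^2+(aq) + Fe(s) → Ni(s) + Fe^2+(aq); hence Q = [Fe^2+(aq)] / [Ni^2+(aq)] = 677 (log Q = 2.830).
By the Nernst equation, E = +0.19 − (0.0592/2)·(2.830) = +0.11 V.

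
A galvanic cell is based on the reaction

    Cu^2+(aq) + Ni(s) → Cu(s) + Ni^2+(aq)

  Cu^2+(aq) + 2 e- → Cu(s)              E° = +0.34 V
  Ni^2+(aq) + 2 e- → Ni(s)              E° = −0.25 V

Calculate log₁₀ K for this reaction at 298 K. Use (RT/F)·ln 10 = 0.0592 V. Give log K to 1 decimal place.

log K = 19.9

The Cu²⁺/Cu couple is reduced (cathode); E°cell = +0.34 − (−0.25) = +0.59 V with n = 2.
At equilibrium E = 0, so log K = nE°cell / 0.0592 = (2)(+0.59) / 0.0592 = 19.9.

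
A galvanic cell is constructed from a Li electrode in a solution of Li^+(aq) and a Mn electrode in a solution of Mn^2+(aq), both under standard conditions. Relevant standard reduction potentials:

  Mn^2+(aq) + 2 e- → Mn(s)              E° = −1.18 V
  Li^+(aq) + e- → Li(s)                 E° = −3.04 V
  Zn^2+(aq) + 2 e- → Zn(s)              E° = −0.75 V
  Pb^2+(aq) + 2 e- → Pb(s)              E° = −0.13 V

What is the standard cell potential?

+1.86 V

Of the two couples in this cell, the one with the more positive reduction potential is reduced at the cathode: here that is Mn²⁺/Mn (−1.18 V); Li⁺/Li (−3.04 V) is the anode.
E°cell = E°(cathode) − E°(anode) = −1.18 − (−3.04) = +1.86 V.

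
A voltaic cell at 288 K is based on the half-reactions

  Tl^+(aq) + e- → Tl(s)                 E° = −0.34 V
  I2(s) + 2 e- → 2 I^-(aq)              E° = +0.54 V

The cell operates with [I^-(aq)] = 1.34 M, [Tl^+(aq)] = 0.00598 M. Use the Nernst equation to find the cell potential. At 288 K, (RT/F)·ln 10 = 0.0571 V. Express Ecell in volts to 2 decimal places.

Since E°(I₂/I⁻) > E°(Tl⁺/Tl), I₂/I⁻ serves as the cathode.
The standard potential is +0.54 − (−0.34) = +0.88 V and the balanced reaction transfers n = 2 electrons.
Balancing gives I2(s) + 2 Tl(s) → 2 I^-(aq) + 2 Tl^+(aq); hence Q = [I^-(aq)]^2·[Tl^+(aq)]^2 = 6.42×10^−5 (log Q = −4.192).
E = E° − (0.0571/n)·log Q = +0.88 − (0.0571/2)(−4.192) = +1.00 V.

+1.00 V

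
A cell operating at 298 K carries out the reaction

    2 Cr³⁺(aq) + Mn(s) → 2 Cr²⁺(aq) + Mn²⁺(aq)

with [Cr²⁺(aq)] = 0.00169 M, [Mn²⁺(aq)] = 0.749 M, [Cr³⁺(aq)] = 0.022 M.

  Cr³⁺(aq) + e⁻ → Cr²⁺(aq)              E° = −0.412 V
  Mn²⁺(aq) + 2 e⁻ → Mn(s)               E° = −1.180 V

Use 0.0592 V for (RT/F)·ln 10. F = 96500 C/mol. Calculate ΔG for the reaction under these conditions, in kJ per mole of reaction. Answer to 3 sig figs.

The standard cell potential is −0.412 − (−1.180) = +0.768 V, with n = 2 electrons in the balanced equation.
The reaction quotient is ([Cr²⁺(aq)]^2·[Mn²⁺(aq)]) / [Cr³⁺(aq)]^2 = 0.00442; by Nernst, E = +0.768 − (0.0592/2)(−2.355) = +0.8377 V.
Then ΔG = −nFE = −2 × 96500 × +0.8377 J/mol = −162 kJ/mol.

−162 kJ/mol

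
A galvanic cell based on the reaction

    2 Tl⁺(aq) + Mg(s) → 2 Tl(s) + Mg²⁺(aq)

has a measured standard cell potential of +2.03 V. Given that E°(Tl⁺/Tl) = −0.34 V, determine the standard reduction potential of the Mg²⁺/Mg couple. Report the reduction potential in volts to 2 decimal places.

−2.37 V

In the reaction as written the Tl⁺/Tl couple is reduced (cathode) and Mg²⁺/Mg is oxidized (anode), so E°cell = E°(Tl⁺/Tl) − E°(Mg²⁺/Mg).
E°(Mg²⁺/Mg) = E°(cathode) − E°cell = −0.34 − (+2.03) = −2.37 V.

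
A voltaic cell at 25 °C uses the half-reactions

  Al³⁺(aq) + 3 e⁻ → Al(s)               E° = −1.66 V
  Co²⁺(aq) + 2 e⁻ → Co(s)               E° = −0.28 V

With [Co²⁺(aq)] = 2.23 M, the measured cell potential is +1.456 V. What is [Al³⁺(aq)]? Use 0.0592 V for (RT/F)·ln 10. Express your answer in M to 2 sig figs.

With Co²⁺/Co at the cathode and Al³⁺/Al at the anode, E°cell = −0.28 − (−1.66) = +1.38 V (n = 6).
Rearranging E = E° − (0.0592/n)·log Q gives log Q = 6(+1.38 − (+1.456))/0.0592 = −7.703.
Balancing electrons gives 3 Co²⁺(aq) + 2 Al(s) → 3 Co(s) + 2 Al³⁺(aq); thus Q = [Al³⁺(aq)]^2 / [Co²⁺(aq)]^3.
Solving for the unknown gives log [Al³⁺(aq)] = −3.329, so [Al³⁺(aq)] ≈ 0.00047 M.

0.00047 M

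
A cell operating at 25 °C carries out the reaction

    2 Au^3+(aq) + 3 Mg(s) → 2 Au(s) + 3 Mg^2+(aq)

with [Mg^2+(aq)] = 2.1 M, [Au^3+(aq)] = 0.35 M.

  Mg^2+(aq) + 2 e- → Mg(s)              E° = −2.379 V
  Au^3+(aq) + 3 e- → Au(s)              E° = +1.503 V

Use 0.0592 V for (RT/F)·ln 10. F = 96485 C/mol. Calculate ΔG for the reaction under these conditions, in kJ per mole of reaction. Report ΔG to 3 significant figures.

With Au³⁺/Au reduced at the cathode, E°cell = +1.503 − (−2.379) = +3.882 V and n = 6.
The reaction quotient is [Mg^2+(aq)]^3 / [Au^3+(aq)]^2 = 75.6; by Nernst, E = +3.882 − (0.0592/6)(1.879) = +3.8635 V.
Then ΔG = −nFE = −6 × 96485 × +3.8635 J/mol = −2240 kJ/mol.

−2240 kJ/mol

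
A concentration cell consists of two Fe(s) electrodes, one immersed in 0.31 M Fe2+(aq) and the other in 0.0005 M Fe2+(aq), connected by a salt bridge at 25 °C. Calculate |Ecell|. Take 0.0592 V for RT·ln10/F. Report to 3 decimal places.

0.083 V

For a concentration cell E°cell = 0, since both electrodes use the same couple.
The compartment with the higher Fe2+(aq) concentration (0.31 M) acts as the cathode; ions are reduced there and produced at the dilute (0.0005 M) anode.
With n = 2, Ecell = −(0.0592/2)·log([dilute]/[conc]) = −(0.0592/2)·log(0.0005/0.31) = +0.083 V.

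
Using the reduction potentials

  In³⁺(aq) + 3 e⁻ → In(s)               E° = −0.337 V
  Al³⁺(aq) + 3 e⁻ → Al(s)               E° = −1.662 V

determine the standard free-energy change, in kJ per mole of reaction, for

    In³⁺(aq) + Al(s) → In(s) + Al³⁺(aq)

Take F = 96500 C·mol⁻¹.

In the reaction as written In³⁺(aq) is reduced, so the In³⁺/In couple is the cathode and Al³⁺/Al is the anode.
E°cell = −0.337 − (−1.662) = +1.325 V; balancing electrons gives n = 3.
ΔG° = −nFE°cell = −(3)(96500)(+1.325) J/mol = −384 kJ/mol.

−384 kJ/mol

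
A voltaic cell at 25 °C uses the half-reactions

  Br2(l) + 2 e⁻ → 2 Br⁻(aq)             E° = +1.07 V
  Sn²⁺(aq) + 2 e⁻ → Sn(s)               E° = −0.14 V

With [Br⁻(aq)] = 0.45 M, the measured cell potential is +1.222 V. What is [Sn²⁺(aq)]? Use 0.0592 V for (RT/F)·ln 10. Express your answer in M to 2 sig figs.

Br₂/Br⁻ is the cathode (higher E°); E°cell = +1.07 − (−0.14) = +1.21 V with n = 2.
From the Nernst equation, log Q = n(E° − E)/0.0592 = 2·(+1.21 − (+1.222))/0.0592 = −0.405.
The balanced reaction is Br2(l) + Sn(s) → 2 Br⁻(aq) + Sn²⁺(aq), so Q = [Br⁻(aq)]^2·[Sn²⁺(aq)].
Solving for the unknown gives log [Sn²⁺(aq)] = 0.289, so [Sn²⁺(aq)] ≈ 1.9 M.

1.9 M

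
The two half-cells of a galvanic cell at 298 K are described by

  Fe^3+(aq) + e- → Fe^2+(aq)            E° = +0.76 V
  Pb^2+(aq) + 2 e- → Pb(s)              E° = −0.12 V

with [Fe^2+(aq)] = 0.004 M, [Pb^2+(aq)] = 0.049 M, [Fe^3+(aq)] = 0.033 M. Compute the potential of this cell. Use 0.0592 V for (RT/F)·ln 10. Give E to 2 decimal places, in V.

Fe³⁺/Fe²⁺ is reduced (cathode, E° = +0.76 V) and Pb²⁺/Pb is oxidized (anode).
The standard potential is +0.76 − (−0.12) = +0.88 V and the balanced reaction transfers n = 2 electrons.
Balancing gives 2 Fe^3+(aq) + Pb(s) → 2 Fe^2+(aq) + Pb^2+(aq); hence Q = ([Fe^2+(aq)]^2·[Pb^2+(aq)]) / [Fe^3+(aq)]^2 = 0.00072 (log Q = −3.143).
Applying E = E° − (RT ln10/nF)·log Q gives +0.88 − (0.0592/2)(−3.143) = +0.97 V.

+0.97 V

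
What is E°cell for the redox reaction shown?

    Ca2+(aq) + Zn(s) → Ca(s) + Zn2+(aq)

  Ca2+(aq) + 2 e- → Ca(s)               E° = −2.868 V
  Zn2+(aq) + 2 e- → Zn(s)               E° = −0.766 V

In the reaction as written, Ca2+(aq) is reduced (cathode) and Zn2+(aq) is produced by oxidation at the anode.
E°cell = E°(cathode) − E°(anode) = −2.868 − (−0.766) = −2.102 V.

−2.102 V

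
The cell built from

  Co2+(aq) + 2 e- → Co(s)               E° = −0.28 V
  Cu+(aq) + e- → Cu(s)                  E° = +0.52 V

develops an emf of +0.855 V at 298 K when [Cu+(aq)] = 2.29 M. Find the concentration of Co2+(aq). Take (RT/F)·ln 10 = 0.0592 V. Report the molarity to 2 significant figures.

0.073 M

With Cu⁺/Cu at the cathode and Co²⁺/Co at the anode, E°cell = +0.52 − (−0.28) = +0.80 V (n = 2).
Rearranging E = E° − (0.0592/n)·log Q gives log Q = 2(+0.80 − (+0.855))/0.0592 = −1.858.
Balancing electrons gives 2 Cu+(aq) + Co(s) → 2 Cu(s) + Co2+(aq); thus Q = [Co2+(aq)] / [Cu+(aq)]^2.
Isolating [Co2+(aq)] in Q = 10^{−1.858} yields log [Co2+(aq)] = −1.138, i.e. 0.073 M.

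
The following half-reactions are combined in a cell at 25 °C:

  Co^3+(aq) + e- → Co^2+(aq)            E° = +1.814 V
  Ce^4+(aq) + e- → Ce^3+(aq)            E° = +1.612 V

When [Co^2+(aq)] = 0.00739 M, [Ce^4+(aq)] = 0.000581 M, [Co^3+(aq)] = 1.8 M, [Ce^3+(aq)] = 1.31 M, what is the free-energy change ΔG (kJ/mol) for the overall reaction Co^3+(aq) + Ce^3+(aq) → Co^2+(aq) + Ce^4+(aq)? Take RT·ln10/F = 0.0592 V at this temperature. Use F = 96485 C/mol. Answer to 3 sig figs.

With Co³⁺/Co²⁺ reduced at the cathode, E°cell = +1.814 − (+1.612) = +0.202 V and n = 1.
The reaction quotient is ([Co^2+(aq)]·[Ce^4+(aq)]) / ([Co^3+(aq)]·[Ce^3+(aq)]) = 1.82×10^−6; by Nernst, E = +0.202 − (0.0592/1)(−5.740) = +0.5418 V.
ΔG = −nFE = −(1)(96485)(+0.5418) J/mol = −52.3 kJ/mol.

−52.3 kJ/mol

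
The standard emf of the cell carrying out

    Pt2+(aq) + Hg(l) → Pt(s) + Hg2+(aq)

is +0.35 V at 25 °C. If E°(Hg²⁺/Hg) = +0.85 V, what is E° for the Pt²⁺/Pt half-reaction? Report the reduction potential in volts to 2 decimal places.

+1.20 V

In the reaction as written the Pt²⁺/Pt couple is reduced (cathode) and Hg²⁺/Hg is oxidized (anode), so E°cell = E°(Pt²⁺/Pt) − E°(Hg²⁺/Hg).
E°(Pt²⁺/Pt) = E°cell + E°(anode) = +0.35 + (+0.85) = +1.20 V.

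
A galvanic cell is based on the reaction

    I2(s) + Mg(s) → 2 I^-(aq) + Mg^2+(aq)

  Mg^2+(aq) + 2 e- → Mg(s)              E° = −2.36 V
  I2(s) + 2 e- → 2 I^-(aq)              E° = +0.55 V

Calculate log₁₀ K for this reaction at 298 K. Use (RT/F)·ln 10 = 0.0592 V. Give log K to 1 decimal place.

log K = 98.3

The I₂/I⁻ couple is reduced (cathode); E°cell = +0.55 − (−2.36) = +2.91 V with n = 2.
At equilibrium E = 0, so log K = nE°cell / 0.0592 = (2)(+2.91) / 0.0592 = 98.3.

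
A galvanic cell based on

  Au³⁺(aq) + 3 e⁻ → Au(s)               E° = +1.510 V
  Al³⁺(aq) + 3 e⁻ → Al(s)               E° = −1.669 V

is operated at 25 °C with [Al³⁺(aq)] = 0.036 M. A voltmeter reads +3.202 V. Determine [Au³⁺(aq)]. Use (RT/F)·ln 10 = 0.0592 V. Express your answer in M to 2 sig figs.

The Au³⁺/Au couple has the larger reduction potential, so it is the cathode: E°cell = +1.510 − (−1.669) = +3.179 V and n = 3.
From the Nernst equation, log Q = n(E° − E)/0.0592 = 3·(+3.179 − (+3.202))/0.0592 = −1.166.
Balancing electrons gives Au³⁺(aq) + Al(s) → Au(s) + Al³⁺(aq); thus Q = [Al³⁺(aq)] / [Au³⁺(aq)].
Isolating [Au³⁺(aq)] in Q = 10^{−1.166} yields log [Au³⁺(aq)] = −0.278, i.e. 0.53 M.

0.53 M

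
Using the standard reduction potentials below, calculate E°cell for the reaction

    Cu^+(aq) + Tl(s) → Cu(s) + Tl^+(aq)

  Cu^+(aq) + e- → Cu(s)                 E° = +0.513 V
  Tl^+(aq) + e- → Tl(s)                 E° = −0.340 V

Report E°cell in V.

In the reaction as written, Cu^+(aq) is reduced (cathode) and Tl^+(aq) is produced by oxidation at the anode.
E°cell = E°(cathode) − E°(anode) = +0.513 − (−0.340) = +0.853 V.

+0.853 V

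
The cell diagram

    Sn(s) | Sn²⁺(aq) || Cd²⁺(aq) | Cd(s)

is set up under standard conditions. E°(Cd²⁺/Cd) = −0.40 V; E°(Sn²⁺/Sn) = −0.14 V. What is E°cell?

−0.26 V

By convention the left-hand electrode in cell notation is the anode (oxidation) and the right-hand electrode is the cathode (reduction).
E°cell = E°(right) − E°(left) = −0.40 − (−0.14) = −0.26 V.
The negative sign shows that, as written, the cell would require an external voltage to drive the reaction.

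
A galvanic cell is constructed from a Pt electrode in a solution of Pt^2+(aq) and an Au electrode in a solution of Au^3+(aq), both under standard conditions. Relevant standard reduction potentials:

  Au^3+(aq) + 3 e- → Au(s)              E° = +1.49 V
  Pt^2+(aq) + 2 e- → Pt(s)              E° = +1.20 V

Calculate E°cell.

+0.29 V

Of the two couples in this cell, the one with the more positive reduction potential is reduced at the cathode: here that is Au³⁺/Au (+1.49 V); Pt²⁺/Pt (+1.20 V) is the anode.
E°cell = E°(cathode) − E°(anode) = +1.49 − (+1.20) = +0.29 V.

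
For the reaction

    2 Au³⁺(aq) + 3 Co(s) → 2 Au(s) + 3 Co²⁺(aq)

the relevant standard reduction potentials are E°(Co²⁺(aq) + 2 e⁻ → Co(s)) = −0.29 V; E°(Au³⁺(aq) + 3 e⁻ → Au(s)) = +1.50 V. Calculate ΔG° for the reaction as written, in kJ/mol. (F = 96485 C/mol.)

−1036 kJ/mol

In the reaction as written Au³⁺(aq) is reduced, so the Au³⁺/Au couple is the cathode and Co²⁺/Co is the anode.
E°cell = +1.50 − (−0.29) = +1.79 V; balancing electrons gives n = 6.
ΔG° = −nFE°cell = −(6)(96485)(+1.79) J/mol = −1036 kJ/mol.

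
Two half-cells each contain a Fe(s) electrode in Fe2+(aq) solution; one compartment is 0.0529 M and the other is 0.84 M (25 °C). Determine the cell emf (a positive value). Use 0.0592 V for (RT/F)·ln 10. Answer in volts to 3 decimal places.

0.036 V

For a concentration cell E°cell = 0, since both electrodes use the same couple.
The compartment with the higher Fe2+(aq) concentration (0.84 M) acts as the cathode; ions are reduced there and produced at the dilute (0.0529 M) anode.
With n = 2, Ecell = −(0.0592/2)·log([dilute]/[conc]) = −(0.0592/2)·log(0.0529/0.84) = +0.036 V.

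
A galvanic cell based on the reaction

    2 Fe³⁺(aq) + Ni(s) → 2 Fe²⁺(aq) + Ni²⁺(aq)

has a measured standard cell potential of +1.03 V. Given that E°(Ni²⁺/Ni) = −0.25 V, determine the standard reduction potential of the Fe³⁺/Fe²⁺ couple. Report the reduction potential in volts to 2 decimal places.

In the reaction as written the Fe³⁺/Fe²⁺ couple is reduced (cathode) and Ni²⁺/Ni is oxidized (anode), so E°cell = E°(Fe³⁺/Fe²⁺) − E°(Ni²⁺/Ni).
E°(Fe³⁺/Fe²⁺) = E°cell + E°(anode) = +1.03 + (−0.25) = +0.78 V.

+0.78 V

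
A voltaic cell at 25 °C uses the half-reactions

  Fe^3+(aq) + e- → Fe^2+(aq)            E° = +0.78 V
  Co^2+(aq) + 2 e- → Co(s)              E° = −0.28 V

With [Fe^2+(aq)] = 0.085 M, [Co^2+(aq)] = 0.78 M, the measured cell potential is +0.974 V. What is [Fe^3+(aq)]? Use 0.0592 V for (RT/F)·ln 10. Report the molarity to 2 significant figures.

With Fe³⁺/Fe²⁺ at the cathode and Co²⁺/Co at the anode, E°cell = +0.78 − (−0.28) = +1.06 V (n = 2).
Rearranging E = E° − (0.0592/n)·log Q gives log Q = 2(+1.06 − (+0.974))/0.0592 = 2.905.
Balancing electrons gives 2 Fe^3+(aq) + Co(s) → 2 Fe^2+(aq) + Co^2+(aq); thus Q = ([Fe^2+(aq)]^2·[Co^2+(aq)]) / [Fe^3+(aq)]^2.
Isolating [Fe^3+(aq)] in Q = 10^{2.905} yields log [Fe^3+(aq)] = −2.577, i.e. 0.0026 M.

0.0026 M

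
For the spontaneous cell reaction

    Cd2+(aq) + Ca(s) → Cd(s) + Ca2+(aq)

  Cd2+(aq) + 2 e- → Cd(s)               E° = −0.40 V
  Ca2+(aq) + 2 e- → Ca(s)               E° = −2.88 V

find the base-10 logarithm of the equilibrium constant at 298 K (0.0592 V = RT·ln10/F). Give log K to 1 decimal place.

log K = 83.8

The Cd²⁺/Cd couple is reduced (cathode); E°cell = −0.40 − (−2.88) = +2.48 V with n = 2.
At equilibrium E = 0, so log K = nE°cell / 0.0592 = (2)(+2.48) / 0.0592 = 83.8.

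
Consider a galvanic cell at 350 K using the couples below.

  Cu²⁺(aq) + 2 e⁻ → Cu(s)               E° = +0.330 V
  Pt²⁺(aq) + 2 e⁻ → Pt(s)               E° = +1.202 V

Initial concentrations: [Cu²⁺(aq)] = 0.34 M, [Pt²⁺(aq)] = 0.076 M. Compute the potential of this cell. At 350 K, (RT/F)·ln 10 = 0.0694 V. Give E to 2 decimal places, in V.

+0.85 V

The Pt²⁺/Pt couple has the more positive E°, so it is the cathode; Cu²⁺/Cu is the anode.
E°cell = E°cat − E°an = +1.202 − (+0.330) = +0.872 V; n = 2.
The balanced reaction is Pt²⁺(aq) + Cu(s) → Pt(s) + Cu²⁺(aq), so Q = [Cu²⁺(aq)] / [Pt²⁺(aq)] = 4.47 and log Q = 0.651.
By the Nernst equation, E = +0.872 − (0.0694/2)·(0.651) = +0.85 V.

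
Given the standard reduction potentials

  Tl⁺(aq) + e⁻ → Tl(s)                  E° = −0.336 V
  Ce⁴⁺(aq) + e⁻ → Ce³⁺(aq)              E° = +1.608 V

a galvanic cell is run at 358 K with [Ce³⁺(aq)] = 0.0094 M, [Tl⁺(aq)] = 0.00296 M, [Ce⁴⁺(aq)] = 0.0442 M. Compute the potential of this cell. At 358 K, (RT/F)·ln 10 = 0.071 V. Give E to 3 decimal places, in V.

+2.171 V

Since E°(Ce⁴⁺/Ce³⁺) > E°(Tl⁺/Tl), Ce⁴⁺/Ce³⁺ serves as the cathode.
E°cell = +1.608 − (−0.336) = +1.944 V, with n = 1 electron transferred.
Balancing gives Ce⁴⁺(aq) + Tl(s) → Ce³⁺(aq) + Tl⁺(aq); hence Q = ([Ce³⁺(aq)]·[Tl⁺(aq)]) / [Ce⁴⁺(aq)] = 0.00063 (log Q = −3.201).
E = E° − (0.071/n)·log Q = +1.944 − (0.071/1)(−3.201) = +2.171 V.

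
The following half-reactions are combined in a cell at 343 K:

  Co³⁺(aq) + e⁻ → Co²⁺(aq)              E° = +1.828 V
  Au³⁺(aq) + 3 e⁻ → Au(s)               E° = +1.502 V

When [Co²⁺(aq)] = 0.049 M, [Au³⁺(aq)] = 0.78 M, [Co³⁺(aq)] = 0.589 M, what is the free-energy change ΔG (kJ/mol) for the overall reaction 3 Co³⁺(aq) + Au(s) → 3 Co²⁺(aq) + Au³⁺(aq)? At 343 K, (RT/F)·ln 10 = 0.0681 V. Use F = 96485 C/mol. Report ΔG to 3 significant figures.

The standard cell potential is +1.828 − (+1.502) = +0.326 V, with n = 3 electrons in the balanced equation.
The reaction quotient is ([Co²⁺(aq)]^3·[Au³⁺(aq)]) / [Co³⁺(aq)]^3 = 0.000449; by Nernst, E = +0.326 − (0.0681/3)(−3.348) = +0.4020 V.
Finally ΔG = −nFE = −(3)(96485 C/mol)(+0.4020 V) = −116 kJ/mol.

−116 kJ/mol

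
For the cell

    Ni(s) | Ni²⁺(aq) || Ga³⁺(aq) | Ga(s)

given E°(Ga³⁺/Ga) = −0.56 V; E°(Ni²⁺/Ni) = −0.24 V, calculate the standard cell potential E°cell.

By convention the left-hand electrode in cell notation is the anode (oxidation) and the right-hand electrode is the cathode (reduction).
E°cell = E°(right) − E°(left) = −0.56 − (−0.24) = −0.32 V.
The negative sign shows that, as written, the cell would require an external voltage to drive the reaction.

−0.32 V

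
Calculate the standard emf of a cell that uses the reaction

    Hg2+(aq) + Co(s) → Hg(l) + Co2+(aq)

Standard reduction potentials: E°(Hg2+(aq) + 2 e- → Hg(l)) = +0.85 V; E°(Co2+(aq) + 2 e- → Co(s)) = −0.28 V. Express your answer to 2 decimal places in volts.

Hg2+(aq) gains electrons, so the Hg²⁺/Hg couple is the cathode; the Co²⁺/Co couple is the anode.
E°cell = E°(cathode) − E°(anode) = +0.85 − (−0.28) = +1.13 V.
The positive value indicates the reaction is spontaneous as written.

+1.13 V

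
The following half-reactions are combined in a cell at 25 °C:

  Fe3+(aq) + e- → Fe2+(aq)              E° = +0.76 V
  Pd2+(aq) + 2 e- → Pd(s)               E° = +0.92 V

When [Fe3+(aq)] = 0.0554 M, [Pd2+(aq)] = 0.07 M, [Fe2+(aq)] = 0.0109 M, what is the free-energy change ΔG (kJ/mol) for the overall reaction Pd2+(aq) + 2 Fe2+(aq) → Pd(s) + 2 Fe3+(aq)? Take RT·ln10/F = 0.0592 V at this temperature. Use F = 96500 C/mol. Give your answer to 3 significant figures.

−16.2 kJ/mol

E°cell = +0.92 − (+0.76) = +0.16 V; the balanced reaction transfers n = 2 electrons.
The reaction quotient is [Fe3+(aq)]^2 / ([Pd2+(aq)]·[Fe2+(aq)]^2) = 369; by Nernst, E = +0.16 − (0.0592/2)(2.567) = +0.0840 V.
Finally ΔG = −nFE = −(2)(96500 C/mol)(+0.0840 V) = −16.2 kJ/mol.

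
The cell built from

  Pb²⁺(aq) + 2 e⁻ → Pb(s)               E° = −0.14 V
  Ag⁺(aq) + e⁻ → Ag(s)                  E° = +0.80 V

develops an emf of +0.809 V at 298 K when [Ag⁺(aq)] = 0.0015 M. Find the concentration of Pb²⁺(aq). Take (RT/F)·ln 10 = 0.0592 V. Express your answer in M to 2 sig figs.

0.060 M

The Ag⁺/Ag couple has the larger reduction potential, so it is the cathode: E°cell = +0.80 − (−0.14) = +0.94 V and n = 2.
From the Nernst equation, log Q = n(E° − E)/0.0592 = 2·(+0.94 − (+0.809))/0.0592 = 4.426.
For 2 Ag⁺(aq) + Pb(s) → 2 Ag(s) + Pb²⁺(aq), the reaction quotient is Q = [Pb²⁺(aq)] / [Ag⁺(aq)]^2.
Solving for the unknown gives log [Pb²⁺(aq)] = −1.222, so [Pb²⁺(aq)] ≈ 0.060 M.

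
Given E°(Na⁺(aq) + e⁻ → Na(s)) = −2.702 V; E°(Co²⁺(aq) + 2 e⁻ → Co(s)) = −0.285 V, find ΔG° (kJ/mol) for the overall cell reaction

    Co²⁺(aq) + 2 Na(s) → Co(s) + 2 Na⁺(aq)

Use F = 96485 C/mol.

−466 kJ/mol

In the reaction as written Co²⁺(aq) is reduced, so the Co²⁺/Co couple is the cathode and Na⁺/Na is the anode.
E°cell = −0.285 − (−2.702) = +2.417 V; balancing electrons gives n = 2.
ΔG° = −nFE°cell = −(2)(96485)(+2.417) J/mol = −466 kJ/mol.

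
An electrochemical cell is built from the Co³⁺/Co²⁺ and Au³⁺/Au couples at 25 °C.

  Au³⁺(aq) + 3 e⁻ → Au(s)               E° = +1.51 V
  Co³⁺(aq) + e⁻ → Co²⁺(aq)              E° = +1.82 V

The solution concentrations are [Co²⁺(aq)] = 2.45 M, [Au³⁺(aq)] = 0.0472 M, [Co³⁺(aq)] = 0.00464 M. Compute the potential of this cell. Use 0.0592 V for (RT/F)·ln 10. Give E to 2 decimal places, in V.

+0.17 V

The Co³⁺/Co²⁺ couple has the more positive E°, so it is the cathode; Au³⁺/Au is the anode.
The standard potential is +1.82 − (+1.51) = +0.31 V and the balanced reaction transfers n = 3 electrons.
Balancing gives 3 Co³⁺(aq) + Au(s) → 3 Co²⁺(aq) + Au³⁺(aq); hence Q = ([Co²⁺(aq)]^3·[Au³⁺(aq)]) / [Co³⁺(aq)]^3 = 6.95×10^6 (log Q = 6.842).
E = E° − (0.0592/n)·log Q = +0.31 − (0.0592/3)(6.842) = +0.17 V.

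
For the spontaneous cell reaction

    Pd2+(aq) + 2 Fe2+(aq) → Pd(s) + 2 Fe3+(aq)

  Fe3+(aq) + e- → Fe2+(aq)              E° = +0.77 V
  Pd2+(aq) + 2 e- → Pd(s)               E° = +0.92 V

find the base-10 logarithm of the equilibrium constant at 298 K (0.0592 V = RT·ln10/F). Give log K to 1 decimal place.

The Pd²⁺/Pd couple is reduced (cathode); E°cell = +0.92 − (+0.77) = +0.15 V with n = 2.
At equilibrium E = 0, so log K = nE°cell / 0.0592 = (2)(+0.15) / 0.0592 = 5.1.

log K = 5.1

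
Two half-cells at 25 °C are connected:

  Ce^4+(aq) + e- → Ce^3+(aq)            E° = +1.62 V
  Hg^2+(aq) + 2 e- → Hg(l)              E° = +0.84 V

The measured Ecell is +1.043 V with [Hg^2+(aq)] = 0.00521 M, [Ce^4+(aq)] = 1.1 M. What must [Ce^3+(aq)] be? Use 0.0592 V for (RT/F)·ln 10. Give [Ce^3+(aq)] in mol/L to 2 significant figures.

0.00055 M

With Ce⁴⁺/Ce³⁺ at the cathode and Hg²⁺/Hg at the anode, E°cell = +1.62 − (+0.84) = +0.78 V (n = 2).
Since E = E° − (0.0592/n)·log Q, log Q = n(E° − E)/0.0592 = −8.885.
Balancing electrons gives 2 Ce^4+(aq) + Hg(l) → 2 Ce^3+(aq) + Hg^2+(aq); thus Q = ([Ce^3+(aq)]^2·[Hg^2+(aq)]) / [Ce^4+(aq)]^2.
Solving for the unknown gives log [Ce^3+(aq)] = −3.260, so [Ce^3+(aq)] ≈ 0.00055 M.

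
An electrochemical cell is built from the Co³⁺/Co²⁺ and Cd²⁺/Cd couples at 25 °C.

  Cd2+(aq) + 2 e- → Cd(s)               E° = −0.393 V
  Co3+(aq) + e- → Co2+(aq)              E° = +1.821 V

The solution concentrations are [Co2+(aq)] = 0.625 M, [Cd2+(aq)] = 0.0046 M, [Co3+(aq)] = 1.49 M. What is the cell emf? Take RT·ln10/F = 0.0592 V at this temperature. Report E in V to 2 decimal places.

Since E°(Co³⁺/Co²⁺) > E°(Cd²⁺/Cd), Co³⁺/Co²⁺ serves as the cathode.
The standard potential is +1.821 − (−0.393) = +2.214 V and the balanced reaction transfers n = 2 electrons.
The balanced reaction is 2 Co3+(aq) + Cd(s) → 2 Co2+(aq) + Cd2+(aq), so Q = ([Co2+(aq)]^2·[Cd2+(aq)]) / [Co3+(aq)]^2 = 0.000809 and log Q = −3.092.
Applying E = E° − (RT ln10/nF)·log Q gives +2.214 − (0.0592/2)(−3.092) = +2.31 V.

+2.31 V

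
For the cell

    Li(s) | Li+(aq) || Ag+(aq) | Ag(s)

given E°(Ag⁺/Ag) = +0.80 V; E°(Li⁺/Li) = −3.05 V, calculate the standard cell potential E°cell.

+3.85 V

By convention the left-hand electrode in cell notation is the anode (oxidation) and the right-hand electrode is the cathode (reduction).
E°cell = E°(right) − E°(left) = +0.80 − (−3.05) = +3.85 V.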